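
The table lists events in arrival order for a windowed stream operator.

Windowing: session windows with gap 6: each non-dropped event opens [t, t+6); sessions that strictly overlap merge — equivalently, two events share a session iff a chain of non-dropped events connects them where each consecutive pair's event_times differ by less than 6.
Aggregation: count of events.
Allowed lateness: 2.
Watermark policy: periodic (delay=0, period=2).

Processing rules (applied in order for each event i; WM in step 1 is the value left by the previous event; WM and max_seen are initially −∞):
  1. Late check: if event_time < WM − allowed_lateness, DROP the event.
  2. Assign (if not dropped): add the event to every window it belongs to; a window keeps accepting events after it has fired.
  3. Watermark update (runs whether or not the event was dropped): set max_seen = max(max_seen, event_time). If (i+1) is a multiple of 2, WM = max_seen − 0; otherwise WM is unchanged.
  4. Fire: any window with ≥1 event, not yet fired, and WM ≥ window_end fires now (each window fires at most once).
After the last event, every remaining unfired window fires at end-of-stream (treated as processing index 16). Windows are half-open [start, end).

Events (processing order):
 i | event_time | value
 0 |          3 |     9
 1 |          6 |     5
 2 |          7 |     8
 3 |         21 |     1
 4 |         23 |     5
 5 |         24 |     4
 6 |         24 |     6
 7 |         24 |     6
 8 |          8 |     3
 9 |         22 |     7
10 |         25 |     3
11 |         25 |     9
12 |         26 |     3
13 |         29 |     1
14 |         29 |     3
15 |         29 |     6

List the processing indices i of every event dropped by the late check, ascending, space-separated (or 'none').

8

i=0 t=3 v=9: → [3,9); WM=−∞
i=1 t=6 v=5: → [3,12); WM=6
i=2 t=7 v=8: → [3,13); WM=6
i=3 t=21 v=1: → [21,27); WM=21
i=4 t=23 v=5: → [21,29); WM=21
i=5 t=24 v=4: → [21,30); WM=24
i=6 t=24 v=6: → [21,30); WM=24
i=7 t=24 v=6: → [21,30); WM=24
i=8 t=8 v=3: DROP (t<24-2); WM=24
i=9 t=22 v=7: → [21,30); WM=24
i=10 t=25 v=3: → [21,31); WM=24
i=11 t=25 v=9: → [21,31); WM=25
i=12 t=26 v=3: → [21,32); WM=25
i=13 t=29 v=1: → [21,35); WM=29
i=14 t=29 v=3: → [21,35); WM=29
i=15 t=29 v=6: → [21,35); WM=29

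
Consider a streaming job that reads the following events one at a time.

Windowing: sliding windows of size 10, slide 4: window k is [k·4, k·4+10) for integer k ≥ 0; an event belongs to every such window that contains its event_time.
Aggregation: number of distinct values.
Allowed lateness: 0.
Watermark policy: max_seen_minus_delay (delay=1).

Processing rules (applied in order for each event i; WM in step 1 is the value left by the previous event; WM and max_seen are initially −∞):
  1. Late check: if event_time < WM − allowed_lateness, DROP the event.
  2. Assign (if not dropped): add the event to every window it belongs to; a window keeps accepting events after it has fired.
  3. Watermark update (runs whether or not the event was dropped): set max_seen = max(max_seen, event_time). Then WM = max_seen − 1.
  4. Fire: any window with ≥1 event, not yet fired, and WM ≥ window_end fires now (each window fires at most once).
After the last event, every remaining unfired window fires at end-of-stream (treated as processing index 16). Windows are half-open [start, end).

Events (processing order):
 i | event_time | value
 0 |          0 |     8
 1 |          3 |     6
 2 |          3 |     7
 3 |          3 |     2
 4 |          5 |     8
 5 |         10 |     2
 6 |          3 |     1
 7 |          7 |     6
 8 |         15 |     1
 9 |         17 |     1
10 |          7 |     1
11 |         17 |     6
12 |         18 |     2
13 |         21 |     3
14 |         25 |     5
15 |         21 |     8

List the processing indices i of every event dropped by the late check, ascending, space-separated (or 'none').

6 7 10 15

i=0 t=0 v=8: → [0,10); WM=-1
i=1 t=3 v=6: → [0,10); WM=2
i=2 t=3 v=7: → [0,10); WM=2
i=3 t=3 v=2: → [0,10); WM=2
i=4 t=5 v=8: → [4,14),[0,10); WM=4
i=5 t=10 v=2: → [8,18),[4,14); WM=9
i=6 t=3 v=1: DROP (t<9-0); WM=9
i=7 t=7 v=6: DROP (t<9-0); WM=9
i=8 t=15 v=1: → [12,22),[8,18); WM=14; [0,10) fires=4 [4,14) fires=2
i=9 t=17 v=1: → [16,26),[12,22),[8,18); WM=16
i=10 t=7 v=1: DROP (t<16-0); WM=16
i=11 t=17 v=6: → [16,26),[12,22),[8,18); WM=16
i=12 t=18 v=2: → [16,26),[12,22); WM=17
i=13 t=21 v=3: → [20,30),[16,26),[12,22); WM=20; [8,18) fires=3
i=14 t=25 v=5: → [24,34),[20,30),[16,26); WM=24; [12,22) fires=4
i=15 t=21 v=8: DROP (t<24-0); WM=24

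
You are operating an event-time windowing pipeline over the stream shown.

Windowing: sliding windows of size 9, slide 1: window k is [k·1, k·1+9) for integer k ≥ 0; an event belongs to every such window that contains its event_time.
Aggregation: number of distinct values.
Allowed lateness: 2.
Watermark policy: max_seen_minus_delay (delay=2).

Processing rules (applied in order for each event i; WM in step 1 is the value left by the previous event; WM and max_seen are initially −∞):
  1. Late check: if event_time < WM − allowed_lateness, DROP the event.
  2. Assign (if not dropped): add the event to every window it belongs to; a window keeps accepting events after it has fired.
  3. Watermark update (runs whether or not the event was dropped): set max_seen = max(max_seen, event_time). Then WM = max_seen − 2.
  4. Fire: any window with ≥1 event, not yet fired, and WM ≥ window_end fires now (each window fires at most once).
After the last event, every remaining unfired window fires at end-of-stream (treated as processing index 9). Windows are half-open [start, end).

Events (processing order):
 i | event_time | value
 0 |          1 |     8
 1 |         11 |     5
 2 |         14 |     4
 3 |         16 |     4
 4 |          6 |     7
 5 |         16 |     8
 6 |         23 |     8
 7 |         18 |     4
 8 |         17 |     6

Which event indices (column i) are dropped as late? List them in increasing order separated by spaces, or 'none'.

i=0 t=1 v=8: → [1,10),[0,9); WM=-1
i=1 t=11 v=5: → [11,20),[10,19),[9,18),[8,17),[7,16),[6,15),[5,14),[4,13),[3,12); WM=9; [0,9) fires=1
i=2 t=14 v=4: → [14,23),[13,22),[12,21),[11,20),[10,19),[9,18),[8,17),[7,16),[6,15); WM=12; [1,10) fires=1 [3,12) fires=1
i=3 t=16 v=4: → [16,25),[15,24),[14,23),[13,22),[12,21),[11,20),[10,19),[9,18),[8,17); WM=14; [4,13) fires=1 [5,14) fires=1
i=4 t=6 v=7: DROP (t<14-2); WM=14
i=5 t=16 v=8: → [16,25),[15,24),[14,23),[13,22),[12,21),[11,20),[10,19),[9,18),[8,17); WM=14
i=6 t=23 v=8: → [23,32),[22,31),[21,30),[20,29),[19,28),[18,27),[17,26),[16,25),[15,24); WM=21; [6,15) fires=2 [7,16) fires=2 [8,17) fires=3 [9,18) fires=3 [10,19) fires=3 [11,20) fires=3 [12,21) fires=2
i=7 t=18 v=4: DROP (t<21-2); WM=21
i=8 t=17 v=6: DROP (t<21-2); WM=21

4 7 8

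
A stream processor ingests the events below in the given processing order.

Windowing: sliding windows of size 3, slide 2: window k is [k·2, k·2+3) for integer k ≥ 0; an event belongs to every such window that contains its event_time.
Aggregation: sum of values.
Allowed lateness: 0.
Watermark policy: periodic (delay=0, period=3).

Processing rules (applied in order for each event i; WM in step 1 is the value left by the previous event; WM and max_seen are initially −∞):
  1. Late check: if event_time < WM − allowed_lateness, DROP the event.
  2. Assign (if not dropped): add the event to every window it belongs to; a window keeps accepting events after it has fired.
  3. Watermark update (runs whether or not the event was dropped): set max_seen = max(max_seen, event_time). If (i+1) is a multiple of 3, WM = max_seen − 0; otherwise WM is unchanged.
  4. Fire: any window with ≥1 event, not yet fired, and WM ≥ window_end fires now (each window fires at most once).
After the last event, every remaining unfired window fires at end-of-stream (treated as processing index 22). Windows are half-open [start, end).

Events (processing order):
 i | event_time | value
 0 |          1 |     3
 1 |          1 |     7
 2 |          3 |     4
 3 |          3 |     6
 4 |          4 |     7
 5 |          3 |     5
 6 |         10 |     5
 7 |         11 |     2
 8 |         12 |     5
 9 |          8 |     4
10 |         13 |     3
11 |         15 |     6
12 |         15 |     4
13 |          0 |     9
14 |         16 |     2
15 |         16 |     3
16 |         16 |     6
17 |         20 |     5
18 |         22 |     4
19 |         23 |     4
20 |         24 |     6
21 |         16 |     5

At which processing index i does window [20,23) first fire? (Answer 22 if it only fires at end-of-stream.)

i=0 t=1 v=3: → [0,3); WM=−∞
i=1 t=1 v=7: → [0,3); WM=−∞
i=2 t=3 v=4: → [2,5); WM=3; [0,3) fires=10
i=3 t=3 v=6: → [2,5); WM=3
i=4 t=4 v=7: → [4,7),[2,5); WM=3
i=5 t=3 v=5: → [2,5); WM=4
i=6 t=10 v=5: → [10,13),[8,11); WM=4
i=7 t=11 v=2: → [10,13); WM=4
i=8 t=12 v=5: → [12,15),[10,13); WM=12; [2,5) fires=22 [4,7) fires=7 [8,11) fires=5
i=9 t=8 v=4: DROP (t<12-0); WM=12
i=10 t=13 v=3: → [12,15); WM=12
i=11 t=15 v=6: → [14,17); WM=15; [10,13) fires=12 [12,15) fires=8
i=12 t=15 v=4: → [14,17); WM=15
i=13 t=0 v=9: DROP (t<15-0); WM=15
i=14 t=16 v=2: → [16,19),[14,17); WM=16
i=15 t=16 v=3: → [16,19),[14,17); WM=16
i=16 t=16 v=6: → [16,19),[14,17); WM=16
i=17 t=20 v=5: → [20,23),[18,21); WM=20; [14,17) fires=21 [16,19) fires=11
i=18 t=22 v=4: → [22,25),[20,23); WM=20
i=19 t=23 v=4: → [22,25); WM=20
i=20 t=24 v=6: → [24,27),[22,25); WM=24; [18,21) fires=5 [20,23) fires=9
i=21 t=16 v=5: DROP (t<24-0); WM=24

20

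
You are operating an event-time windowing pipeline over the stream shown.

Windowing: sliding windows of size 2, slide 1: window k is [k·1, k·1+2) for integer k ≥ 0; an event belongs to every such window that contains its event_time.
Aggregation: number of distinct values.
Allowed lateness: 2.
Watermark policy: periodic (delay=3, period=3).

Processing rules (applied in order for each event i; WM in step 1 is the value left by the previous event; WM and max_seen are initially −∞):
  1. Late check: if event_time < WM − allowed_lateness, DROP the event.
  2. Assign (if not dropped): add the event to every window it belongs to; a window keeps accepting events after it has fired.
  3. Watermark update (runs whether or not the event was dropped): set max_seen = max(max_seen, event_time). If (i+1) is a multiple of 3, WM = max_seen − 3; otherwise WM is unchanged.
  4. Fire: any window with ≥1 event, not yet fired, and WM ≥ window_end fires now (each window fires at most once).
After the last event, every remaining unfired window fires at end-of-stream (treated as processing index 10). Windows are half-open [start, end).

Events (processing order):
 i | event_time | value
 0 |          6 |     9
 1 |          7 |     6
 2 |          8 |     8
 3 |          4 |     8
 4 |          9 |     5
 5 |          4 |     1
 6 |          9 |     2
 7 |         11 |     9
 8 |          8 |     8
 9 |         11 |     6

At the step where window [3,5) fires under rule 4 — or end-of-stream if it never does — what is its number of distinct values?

1

i=0 t=6 v=9: → [6,8),[5,7); WM=−∞
i=1 t=7 v=6: → [7,9),[6,8); WM=−∞
i=2 t=8 v=8: → [8,10),[7,9); WM=5
i=3 t=4 v=8: → [4,6),[3,5); WM=5; [3,5) fires=1
i=4 t=9 v=5: → [9,11),[8,10); WM=5
i=5 t=4 v=1: → [4,6),[3,5); WM=6; [4,6) fires=2
i=6 t=9 v=2: → [9,11),[8,10); WM=6
i=7 t=11 v=9: → [11,13),[10,12); WM=6
i=8 t=8 v=8: → [8,10),[7,9); WM=8; [5,7) fires=1 [6,8) fires=2
i=9 t=11 v=6: → [11,13),[10,12); WM=8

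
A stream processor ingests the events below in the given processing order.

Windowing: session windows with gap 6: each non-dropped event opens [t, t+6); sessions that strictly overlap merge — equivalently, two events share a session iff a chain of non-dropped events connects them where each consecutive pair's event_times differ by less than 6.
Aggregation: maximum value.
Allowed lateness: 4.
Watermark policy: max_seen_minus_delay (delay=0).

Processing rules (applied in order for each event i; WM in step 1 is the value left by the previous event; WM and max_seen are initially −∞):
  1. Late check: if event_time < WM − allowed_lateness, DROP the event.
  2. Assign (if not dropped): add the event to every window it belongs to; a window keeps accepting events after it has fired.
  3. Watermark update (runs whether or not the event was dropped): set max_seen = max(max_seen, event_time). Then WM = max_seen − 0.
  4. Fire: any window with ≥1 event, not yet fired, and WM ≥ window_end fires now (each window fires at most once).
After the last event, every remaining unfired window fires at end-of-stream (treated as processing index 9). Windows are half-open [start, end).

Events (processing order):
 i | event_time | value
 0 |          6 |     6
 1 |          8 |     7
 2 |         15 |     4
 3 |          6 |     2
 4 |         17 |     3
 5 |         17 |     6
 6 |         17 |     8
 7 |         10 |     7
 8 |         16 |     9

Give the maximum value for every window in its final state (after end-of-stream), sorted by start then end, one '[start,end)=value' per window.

i=0 t=6 v=6: → [6,12); WM=6
i=1 t=8 v=7: → [6,14); WM=8
i=2 t=15 v=4: → [15,21); WM=15
i=3 t=6 v=2: DROP (t<15-4); WM=15
i=4 t=17 v=3: → [15,23); WM=17
i=5 t=17 v=6: → [15,23); WM=17
i=6 t=17 v=8: → [15,23); WM=17
i=7 t=10 v=7: DROP (t<17-4); WM=17
i=8 t=16 v=9: → [15,23); WM=17

[6,14)=7 [15,23)=9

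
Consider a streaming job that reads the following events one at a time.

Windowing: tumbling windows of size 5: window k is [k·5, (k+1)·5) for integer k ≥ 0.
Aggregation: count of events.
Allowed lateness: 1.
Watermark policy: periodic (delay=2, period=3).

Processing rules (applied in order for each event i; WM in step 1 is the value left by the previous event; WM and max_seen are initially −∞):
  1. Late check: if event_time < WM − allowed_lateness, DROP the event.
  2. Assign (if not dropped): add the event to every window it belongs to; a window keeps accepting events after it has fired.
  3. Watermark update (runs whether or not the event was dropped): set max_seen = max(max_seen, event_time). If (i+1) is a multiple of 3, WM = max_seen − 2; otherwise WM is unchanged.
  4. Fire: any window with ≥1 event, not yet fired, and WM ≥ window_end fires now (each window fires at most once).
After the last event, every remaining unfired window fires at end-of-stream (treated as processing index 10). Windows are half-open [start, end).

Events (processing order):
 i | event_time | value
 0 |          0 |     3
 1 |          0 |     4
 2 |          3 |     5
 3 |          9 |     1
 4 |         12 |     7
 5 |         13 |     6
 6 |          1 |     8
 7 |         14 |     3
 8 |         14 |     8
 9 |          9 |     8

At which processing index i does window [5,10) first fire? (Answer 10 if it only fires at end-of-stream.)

5

i=0 t=0 v=3: → [0,5); WM=−∞
i=1 t=0 v=4: → [0,5); WM=−∞
i=2 t=3 v=5: → [0,5); WM=1
i=3 t=9 v=1: → [5,10); WM=1
i=4 t=12 v=7: → [10,15); WM=1
i=5 t=13 v=6: → [10,15); WM=11; [0,5) fires=3 [5,10) fires=1
i=6 t=1 v=8: DROP (t<11-1); WM=11
i=7 t=14 v=3: → [10,15); WM=11
i=8 t=14 v=8: → [10,15); WM=12
i=9 t=9 v=8: DROP (t<12-1); WM=12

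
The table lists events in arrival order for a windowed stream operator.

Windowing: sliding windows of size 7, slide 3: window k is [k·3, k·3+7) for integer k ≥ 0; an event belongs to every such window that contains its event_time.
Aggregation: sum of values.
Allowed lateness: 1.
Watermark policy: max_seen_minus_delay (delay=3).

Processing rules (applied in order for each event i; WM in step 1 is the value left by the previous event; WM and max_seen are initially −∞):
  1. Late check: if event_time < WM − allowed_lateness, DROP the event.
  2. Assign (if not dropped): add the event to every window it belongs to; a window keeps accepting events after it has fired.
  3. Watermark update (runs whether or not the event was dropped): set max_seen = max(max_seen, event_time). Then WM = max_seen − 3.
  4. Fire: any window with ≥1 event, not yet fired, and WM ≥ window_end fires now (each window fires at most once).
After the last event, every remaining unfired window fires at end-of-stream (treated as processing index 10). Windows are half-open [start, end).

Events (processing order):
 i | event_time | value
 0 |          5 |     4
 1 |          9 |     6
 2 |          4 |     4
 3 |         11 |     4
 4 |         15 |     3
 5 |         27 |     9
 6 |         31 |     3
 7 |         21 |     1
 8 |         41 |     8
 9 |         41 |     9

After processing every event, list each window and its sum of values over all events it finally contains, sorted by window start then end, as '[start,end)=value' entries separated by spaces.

[0,7)=4 [3,10)=10 [6,13)=10 [9,16)=13 [12,19)=3 [15,22)=3 [21,28)=9 [24,31)=9 [27,34)=12 [30,37)=3 [36,43)=17 [39,46)=17

i=0 t=5 v=4: → [3,10),[0,7); WM=2
i=1 t=9 v=6: → [9,16),[6,13),[3,10); WM=6
i=2 t=4 v=4: DROP (t<6-1); WM=6
i=3 t=11 v=4: → [9,16),[6,13); WM=8; [0,7) fires=4
i=4 t=15 v=3: → [15,22),[12,19),[9,16); WM=12; [3,10) fires=10
i=5 t=27 v=9: → [27,34),[24,31),[21,28); WM=24; [6,13) fires=10 [9,16) fires=13 [12,19) fires=3 [15,22) fires=3
i=6 t=31 v=3: → [30,37),[27,34); WM=28; [21,28) fires=9
i=7 t=21 v=1: DROP (t<28-1); WM=28
i=8 t=41 v=8: → [39,46),[36,43); WM=38; [24,31) fires=9 [27,34) fires=12 [30,37) fires=3
i=9 t=41 v=9: → [39,46),[36,43); WM=38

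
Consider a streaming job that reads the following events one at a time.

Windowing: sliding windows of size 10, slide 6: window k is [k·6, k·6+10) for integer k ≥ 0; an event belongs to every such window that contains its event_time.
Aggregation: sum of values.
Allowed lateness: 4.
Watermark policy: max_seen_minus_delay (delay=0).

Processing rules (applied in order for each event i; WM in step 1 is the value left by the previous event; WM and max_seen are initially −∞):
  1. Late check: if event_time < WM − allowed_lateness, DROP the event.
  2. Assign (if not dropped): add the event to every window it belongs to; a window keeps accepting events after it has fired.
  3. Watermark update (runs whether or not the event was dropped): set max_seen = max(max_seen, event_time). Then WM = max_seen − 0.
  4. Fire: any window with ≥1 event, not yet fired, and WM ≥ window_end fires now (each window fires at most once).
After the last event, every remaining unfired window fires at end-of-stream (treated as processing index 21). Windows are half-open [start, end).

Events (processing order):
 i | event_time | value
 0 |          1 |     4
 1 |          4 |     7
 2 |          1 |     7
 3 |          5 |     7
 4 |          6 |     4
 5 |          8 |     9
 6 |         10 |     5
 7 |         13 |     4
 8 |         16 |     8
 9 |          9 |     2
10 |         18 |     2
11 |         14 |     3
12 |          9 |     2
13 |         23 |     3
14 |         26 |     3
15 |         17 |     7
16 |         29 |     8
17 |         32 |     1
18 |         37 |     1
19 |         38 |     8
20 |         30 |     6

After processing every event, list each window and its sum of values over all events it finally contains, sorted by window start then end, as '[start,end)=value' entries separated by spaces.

[0,10)=38 [6,16)=25 [12,22)=17 [18,28)=8 [24,34)=12 [30,40)=10 [36,46)=9

i=0 t=1 v=4: → [0,10); WM=1
i=1 t=4 v=7: → [0,10); WM=4
i=2 t=1 v=7: → [0,10); WM=4
i=3 t=5 v=7: → [0,10); WM=5
i=4 t=6 v=4: → [6,16),[0,10); WM=6
i=5 t=8 v=9: → [6,16),[0,10); WM=8
i=6 t=10 v=5: → [6,16); WM=10; [0,10) fires=38
i=7 t=13 v=4: → [12,22),[6,16); WM=13
i=8 t=16 v=8: → [12,22); WM=16; [6,16) fires=22
i=9 t=9 v=2: DROP (t<16-4); WM=16
i=10 t=18 v=2: → [18,28),[12,22); WM=18
i=11 t=14 v=3: → [12,22),[6,16); WM=18
i=12 t=9 v=2: DROP (t<18-4); WM=18
i=13 t=23 v=3: → [18,28); WM=23; [12,22) fires=17
i=14 t=26 v=3: → [24,34),[18,28); WM=26
i=15 t=17 v=7: DROP (t<26-4); WM=26
i=16 t=29 v=8: → [24,34); WM=29; [18,28) fires=8
i=17 t=32 v=1: → [30,40),[24,34); WM=32
i=18 t=37 v=1: → [36,46),[30,40); WM=37; [24,34) fires=12
i=19 t=38 v=8: → [36,46),[30,40); WM=38
i=20 t=30 v=6: DROP (t<38-4); WM=38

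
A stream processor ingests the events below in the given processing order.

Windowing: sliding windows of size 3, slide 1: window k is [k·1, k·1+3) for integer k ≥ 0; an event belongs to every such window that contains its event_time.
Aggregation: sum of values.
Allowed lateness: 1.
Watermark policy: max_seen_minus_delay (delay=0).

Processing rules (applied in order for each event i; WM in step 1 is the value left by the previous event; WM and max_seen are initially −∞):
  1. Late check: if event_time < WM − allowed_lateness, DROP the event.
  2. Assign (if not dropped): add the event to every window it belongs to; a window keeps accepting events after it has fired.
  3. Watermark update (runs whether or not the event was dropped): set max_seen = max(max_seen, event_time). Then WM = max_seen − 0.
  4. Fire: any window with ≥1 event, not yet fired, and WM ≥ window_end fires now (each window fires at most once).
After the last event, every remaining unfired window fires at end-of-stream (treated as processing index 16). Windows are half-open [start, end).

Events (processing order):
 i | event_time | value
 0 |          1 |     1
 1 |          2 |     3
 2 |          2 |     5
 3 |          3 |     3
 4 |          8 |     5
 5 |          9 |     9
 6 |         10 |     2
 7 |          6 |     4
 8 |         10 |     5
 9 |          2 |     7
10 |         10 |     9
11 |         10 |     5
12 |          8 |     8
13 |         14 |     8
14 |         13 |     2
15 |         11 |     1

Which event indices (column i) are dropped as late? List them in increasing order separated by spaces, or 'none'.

7 9 12 15

i=0 t=1 v=1: → [1,4),[0,3); WM=1
i=1 t=2 v=3: → [2,5),[1,4),[0,3); WM=2
i=2 t=2 v=5: → [2,5),[1,4),[0,3); WM=2
i=3 t=3 v=3: → [3,6),[2,5),[1,4); WM=3; [0,3) fires=9
i=4 t=8 v=5: → [8,11),[7,10),[6,9); WM=8; [1,4) fires=12 [2,5) fires=11 [3,6) fires=3
i=5 t=9 v=9: → [9,12),[8,11),[7,10); WM=9; [6,9) fires=5
i=6 t=10 v=2: → [10,13),[9,12),[8,11); WM=10; [7,10) fires=14
i=7 t=6 v=4: DROP (t<10-1); WM=10
i=8 t=10 v=5: → [10,13),[9,12),[8,11); WM=10
i=9 t=2 v=7: DROP (t<10-1); WM=10
i=10 t=10 v=9: → [10,13),[9,12),[8,11); WM=10
i=11 t=10 v=5: → [10,13),[9,12),[8,11); WM=10
i=12 t=8 v=8: DROP (t<10-1); WM=10
i=13 t=14 v=8: → [14,17),[13,16),[12,15); WM=14; [8,11) fires=35 [9,12) fires=30 [10,13) fires=21
i=14 t=13 v=2: → [13,16),[12,15),[11,14); WM=14; [11,14) fires=2
i=15 t=11 v=1: DROP (t<14-1); WM=14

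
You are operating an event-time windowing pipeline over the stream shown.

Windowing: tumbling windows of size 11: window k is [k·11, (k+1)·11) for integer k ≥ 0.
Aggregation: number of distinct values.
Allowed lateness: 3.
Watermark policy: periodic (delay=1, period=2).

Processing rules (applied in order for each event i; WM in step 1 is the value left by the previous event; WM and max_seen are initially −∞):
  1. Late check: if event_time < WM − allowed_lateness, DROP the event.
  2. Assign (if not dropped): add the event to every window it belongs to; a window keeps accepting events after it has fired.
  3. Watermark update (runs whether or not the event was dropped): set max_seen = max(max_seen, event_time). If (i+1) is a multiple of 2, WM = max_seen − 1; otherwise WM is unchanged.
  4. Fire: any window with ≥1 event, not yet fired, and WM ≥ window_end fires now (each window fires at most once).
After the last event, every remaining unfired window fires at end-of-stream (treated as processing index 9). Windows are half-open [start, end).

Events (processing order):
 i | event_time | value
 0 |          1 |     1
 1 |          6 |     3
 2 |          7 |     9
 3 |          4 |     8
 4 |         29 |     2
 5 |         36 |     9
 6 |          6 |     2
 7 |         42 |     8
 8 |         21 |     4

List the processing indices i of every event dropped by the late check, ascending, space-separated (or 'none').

6 8

i=0 t=1 v=1: → [0,11); WM=−∞
i=1 t=6 v=3: → [0,11); WM=5
i=2 t=7 v=9: → [0,11); WM=5
i=3 t=4 v=8: → [0,11); WM=6
i=4 t=29 v=2: → [22,33); WM=6
i=5 t=36 v=9: → [33,44); WM=35; [0,11) fires=4 [22,33) fires=1
i=6 t=6 v=2: DROP (t<35-3); WM=35
i=7 t=42 v=8: → [33,44); WM=41
i=8 t=21 v=4: DROP (t<41-3); WM=41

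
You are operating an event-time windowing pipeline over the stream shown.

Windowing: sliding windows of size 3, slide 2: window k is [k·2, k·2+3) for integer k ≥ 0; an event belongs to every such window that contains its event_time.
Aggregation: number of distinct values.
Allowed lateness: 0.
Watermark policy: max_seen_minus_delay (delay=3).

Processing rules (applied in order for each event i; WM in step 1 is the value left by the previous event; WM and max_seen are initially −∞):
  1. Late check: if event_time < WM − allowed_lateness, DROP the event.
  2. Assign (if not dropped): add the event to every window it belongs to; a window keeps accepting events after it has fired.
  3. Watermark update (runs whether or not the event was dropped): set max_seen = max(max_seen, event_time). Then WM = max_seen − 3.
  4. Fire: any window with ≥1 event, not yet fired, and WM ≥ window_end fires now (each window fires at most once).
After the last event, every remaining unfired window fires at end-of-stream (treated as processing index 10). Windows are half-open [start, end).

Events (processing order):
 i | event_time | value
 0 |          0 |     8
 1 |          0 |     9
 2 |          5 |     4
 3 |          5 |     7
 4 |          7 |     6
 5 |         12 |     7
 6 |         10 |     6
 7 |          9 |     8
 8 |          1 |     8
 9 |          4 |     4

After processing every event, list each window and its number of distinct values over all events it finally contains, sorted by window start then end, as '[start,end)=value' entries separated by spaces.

i=0 t=0 v=8: → [0,3); WM=-3
i=1 t=0 v=9: → [0,3); WM=-3
i=2 t=5 v=4: → [4,7); WM=2
i=3 t=5 v=7: → [4,7); WM=2
i=4 t=7 v=6: → [6,9); WM=4; [0,3) fires=2
i=5 t=12 v=7: → [12,15),[10,13); WM=9; [4,7) fires=2 [6,9) fires=1
i=6 t=10 v=6: → [10,13),[8,11); WM=9
i=7 t=9 v=8: → [8,11); WM=9
i=8 t=1 v=8: DROP (t<9-0); WM=9
i=9 t=4 v=4: DROP (t<9-0); WM=9

[0,3)=2 [4,7)=2 [6,9)=1 [8,11)=2 [10,13)=2 [12,15)=1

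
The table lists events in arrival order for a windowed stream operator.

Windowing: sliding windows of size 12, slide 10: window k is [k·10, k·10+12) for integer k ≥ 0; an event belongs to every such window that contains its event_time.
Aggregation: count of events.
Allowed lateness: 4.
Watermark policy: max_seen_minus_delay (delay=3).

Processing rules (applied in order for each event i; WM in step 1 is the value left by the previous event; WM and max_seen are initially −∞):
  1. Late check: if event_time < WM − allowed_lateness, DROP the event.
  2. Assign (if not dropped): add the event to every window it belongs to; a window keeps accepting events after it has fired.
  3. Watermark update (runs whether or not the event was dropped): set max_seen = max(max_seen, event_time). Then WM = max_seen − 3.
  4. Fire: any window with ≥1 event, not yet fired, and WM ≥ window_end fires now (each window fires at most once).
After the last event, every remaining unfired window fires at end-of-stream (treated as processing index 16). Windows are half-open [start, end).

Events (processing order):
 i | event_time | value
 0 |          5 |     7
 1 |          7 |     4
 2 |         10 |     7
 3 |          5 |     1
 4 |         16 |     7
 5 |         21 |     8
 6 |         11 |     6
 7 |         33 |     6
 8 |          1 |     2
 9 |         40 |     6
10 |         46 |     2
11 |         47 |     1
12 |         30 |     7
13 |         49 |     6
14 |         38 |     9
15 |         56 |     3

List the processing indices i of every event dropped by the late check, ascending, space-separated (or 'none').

6 8 12 14

i=0 t=5 v=7: → [0,12); WM=2
i=1 t=7 v=4: → [0,12); WM=4
i=2 t=10 v=7: → [10,22),[0,12); WM=7
i=3 t=5 v=1: → [0,12); WM=7
i=4 t=16 v=7: → [10,22); WM=13; [0,12) fires=4
i=5 t=21 v=8: → [20,32),[10,22); WM=18
i=6 t=11 v=6: DROP (t<18-4); WM=18
i=7 t=33 v=6: → [30,42); WM=30; [10,22) fires=3
i=8 t=1 v=2: DROP (t<30-4); WM=30
i=9 t=40 v=6: → [40,52),[30,42); WM=37; [20,32) fires=1
i=10 t=46 v=2: → [40,52); WM=43; [30,42) fires=2
i=11 t=47 v=1: → [40,52); WM=44
i=12 t=30 v=7: DROP (t<44-4); WM=44
i=13 t=49 v=6: → [40,52); WM=46
i=14 t=38 v=9: DROP (t<46-4); WM=46
i=15 t=56 v=3: → [50,62); WM=53; [40,52) fires=4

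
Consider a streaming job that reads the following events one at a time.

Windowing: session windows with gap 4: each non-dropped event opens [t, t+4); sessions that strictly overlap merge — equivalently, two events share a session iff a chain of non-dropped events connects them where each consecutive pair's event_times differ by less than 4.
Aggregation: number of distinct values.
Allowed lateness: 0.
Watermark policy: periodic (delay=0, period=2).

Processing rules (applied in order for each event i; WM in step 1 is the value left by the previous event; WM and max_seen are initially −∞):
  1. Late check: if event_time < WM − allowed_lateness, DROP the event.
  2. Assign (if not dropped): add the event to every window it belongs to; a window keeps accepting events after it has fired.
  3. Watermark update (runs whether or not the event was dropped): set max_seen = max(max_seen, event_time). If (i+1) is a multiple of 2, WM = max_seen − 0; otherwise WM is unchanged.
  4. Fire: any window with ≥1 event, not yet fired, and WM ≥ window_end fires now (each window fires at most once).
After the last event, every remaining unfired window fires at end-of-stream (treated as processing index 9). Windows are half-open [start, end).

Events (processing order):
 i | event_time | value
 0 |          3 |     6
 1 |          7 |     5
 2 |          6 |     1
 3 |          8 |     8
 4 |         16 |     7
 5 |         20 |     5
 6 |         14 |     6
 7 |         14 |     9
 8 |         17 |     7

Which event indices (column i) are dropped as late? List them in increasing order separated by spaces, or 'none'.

i=0 t=3 v=6: → [3,7); WM=−∞
i=1 t=7 v=5: → [7,11); WM=7
i=2 t=6 v=1: DROP (t<7-0); WM=7
i=3 t=8 v=8: → [7,12); WM=8
i=4 t=16 v=7: → [16,20); WM=8
i=5 t=20 v=5: → [20,24); WM=20
i=6 t=14 v=6: DROP (t<20-0); WM=20
i=7 t=14 v=9: DROP (t<20-0); WM=20
i=8 t=17 v=7: DROP (t<20-0); WM=20

2 6 7 8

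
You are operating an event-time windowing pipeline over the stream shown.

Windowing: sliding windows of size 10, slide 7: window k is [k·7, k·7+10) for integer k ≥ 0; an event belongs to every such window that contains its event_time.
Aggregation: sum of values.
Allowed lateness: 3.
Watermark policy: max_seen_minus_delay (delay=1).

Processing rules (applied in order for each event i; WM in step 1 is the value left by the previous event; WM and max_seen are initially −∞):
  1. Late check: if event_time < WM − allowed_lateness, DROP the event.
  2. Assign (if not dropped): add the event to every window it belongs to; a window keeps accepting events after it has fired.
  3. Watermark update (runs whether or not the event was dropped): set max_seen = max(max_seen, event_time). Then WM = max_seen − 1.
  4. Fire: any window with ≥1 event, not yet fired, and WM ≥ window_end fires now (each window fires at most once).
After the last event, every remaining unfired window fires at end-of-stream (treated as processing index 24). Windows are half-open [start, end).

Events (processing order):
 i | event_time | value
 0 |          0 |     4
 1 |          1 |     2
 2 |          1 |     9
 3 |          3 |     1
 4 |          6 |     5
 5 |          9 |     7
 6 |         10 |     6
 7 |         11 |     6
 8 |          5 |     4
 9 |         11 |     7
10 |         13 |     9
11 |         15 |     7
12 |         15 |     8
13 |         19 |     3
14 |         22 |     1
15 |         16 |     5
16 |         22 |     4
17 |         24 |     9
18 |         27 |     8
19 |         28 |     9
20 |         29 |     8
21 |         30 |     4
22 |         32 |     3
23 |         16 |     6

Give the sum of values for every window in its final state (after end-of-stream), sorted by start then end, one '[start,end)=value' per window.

[0,10)=28 [7,17)=50 [14,24)=23 [21,31)=43 [28,38)=24

i=0 t=0 v=4: → [0,10); WM=-1
i=1 t=1 v=2: → [0,10); WM=0
i=2 t=1 v=9: → [0,10); WM=0
i=3 t=3 v=1: → [0,10); WM=2
i=4 t=6 v=5: → [0,10); WM=5
i=5 t=9 v=7: → [7,17),[0,10); WM=8
i=6 t=10 v=6: → [7,17); WM=9
i=7 t=11 v=6: → [7,17); WM=10; [0,10) fires=28
i=8 t=5 v=4: DROP (t<10-3); WM=10
i=9 t=11 v=7: → [7,17); WM=10
i=10 t=13 v=9: → [7,17); WM=12
i=11 t=15 v=7: → [14,24),[7,17); WM=14
i=12 t=15 v=8: → [14,24),[7,17); WM=14
i=13 t=19 v=3: → [14,24); WM=18; [7,17) fires=50
i=14 t=22 v=1: → [21,31),[14,24); WM=21
i=15 t=16 v=5: DROP (t<21-3); WM=21
i=16 t=22 v=4: → [21,31),[14,24); WM=21
i=17 t=24 v=9: → [21,31); WM=23
i=18 t=27 v=8: → [21,31); WM=26; [14,24) fires=23
i=19 t=28 v=9: → [28,38),[21,31); WM=27
i=20 t=29 v=8: → [28,38),[21,31); WM=28
i=21 t=30 v=4: → [28,38),[21,31); WM=29
i=22 t=32 v=3: → [28,38); WM=31; [21,31) fires=43
i=23 t=16 v=6: DROP (t<31-3); WM=31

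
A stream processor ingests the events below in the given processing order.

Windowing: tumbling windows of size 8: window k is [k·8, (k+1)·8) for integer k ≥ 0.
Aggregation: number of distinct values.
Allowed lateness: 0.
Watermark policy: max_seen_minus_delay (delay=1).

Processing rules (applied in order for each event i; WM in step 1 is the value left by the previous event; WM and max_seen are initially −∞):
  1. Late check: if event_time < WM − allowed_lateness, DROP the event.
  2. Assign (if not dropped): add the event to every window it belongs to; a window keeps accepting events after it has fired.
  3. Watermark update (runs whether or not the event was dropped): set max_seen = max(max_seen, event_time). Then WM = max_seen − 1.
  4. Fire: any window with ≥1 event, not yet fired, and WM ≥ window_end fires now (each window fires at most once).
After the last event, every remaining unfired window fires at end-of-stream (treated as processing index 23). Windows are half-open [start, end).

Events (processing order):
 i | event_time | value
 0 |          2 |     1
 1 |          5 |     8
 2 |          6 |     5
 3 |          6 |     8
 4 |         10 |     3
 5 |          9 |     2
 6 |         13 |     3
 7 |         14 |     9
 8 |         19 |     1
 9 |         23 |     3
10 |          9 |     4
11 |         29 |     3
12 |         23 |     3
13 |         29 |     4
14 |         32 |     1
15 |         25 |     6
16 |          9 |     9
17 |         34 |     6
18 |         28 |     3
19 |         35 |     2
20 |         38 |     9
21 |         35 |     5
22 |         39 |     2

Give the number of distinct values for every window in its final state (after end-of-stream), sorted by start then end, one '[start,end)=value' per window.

[0,8)=3 [8,16)=3 [16,24)=2 [24,32)=2 [32,40)=4

i=0 t=2 v=1: → [0,8); WM=1
i=1 t=5 v=8: → [0,8); WM=4
i=2 t=6 v=5: → [0,8); WM=5
i=3 t=6 v=8: → [0,8); WM=5
i=4 t=10 v=3: → [8,16); WM=9; [0,8) fires=3
i=5 t=9 v=2: → [8,16); WM=9
i=6 t=13 v=3: → [8,16); WM=12
i=7 t=14 v=9: → [8,16); WM=13
i=8 t=19 v=1: → [16,24); WM=18; [8,16) fires=3
i=9 t=23 v=3: → [16,24); WM=22
i=10 t=9 v=4: DROP (t<22-0); WM=22
i=11 t=29 v=3: → [24,32); WM=28; [16,24) fires=2
i=12 t=23 v=3: DROP (t<28-0); WM=28
i=13 t=29 v=4: → [24,32); WM=28
i=14 t=32 v=1: → [32,40); WM=31
i=15 t=25 v=6: DROP (t<31-0); WM=31
i=16 t=9 v=9: DROP (t<31-0); WM=31
i=17 t=34 v=6: → [32,40); WM=33; [24,32) fires=2
i=18 t=28 v=3: DROP (t<33-0); WM=33
i=19 t=35 v=2: → [32,40); WM=34
i=20 t=38 v=9: → [32,40); WM=37
i=21 t=35 v=5: DROP (t<37-0); WM=37
i=22 t=39 v=2: → [32,40); WM=38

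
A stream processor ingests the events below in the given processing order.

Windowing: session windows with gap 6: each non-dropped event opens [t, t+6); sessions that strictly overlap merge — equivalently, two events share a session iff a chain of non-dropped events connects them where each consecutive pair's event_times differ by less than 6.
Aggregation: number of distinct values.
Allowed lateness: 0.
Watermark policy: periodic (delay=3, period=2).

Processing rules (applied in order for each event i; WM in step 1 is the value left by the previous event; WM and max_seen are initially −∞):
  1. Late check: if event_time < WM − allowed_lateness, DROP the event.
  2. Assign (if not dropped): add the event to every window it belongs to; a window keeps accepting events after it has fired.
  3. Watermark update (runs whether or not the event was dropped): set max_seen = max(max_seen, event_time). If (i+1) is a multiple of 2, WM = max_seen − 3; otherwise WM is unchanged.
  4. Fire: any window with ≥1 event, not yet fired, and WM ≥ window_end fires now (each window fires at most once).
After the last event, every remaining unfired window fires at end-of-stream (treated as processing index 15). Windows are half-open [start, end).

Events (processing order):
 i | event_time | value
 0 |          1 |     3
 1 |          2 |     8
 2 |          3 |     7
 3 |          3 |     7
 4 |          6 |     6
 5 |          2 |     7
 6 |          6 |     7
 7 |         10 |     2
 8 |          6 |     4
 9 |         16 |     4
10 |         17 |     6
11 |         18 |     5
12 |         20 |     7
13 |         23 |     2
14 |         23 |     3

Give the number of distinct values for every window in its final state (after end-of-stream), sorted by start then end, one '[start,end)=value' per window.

i=0 t=1 v=3: → [1,7); WM=−∞
i=1 t=2 v=8: → [1,8); WM=-1
i=2 t=3 v=7: → [1,9); WM=-1
i=3 t=3 v=7: → [1,9); WM=0
i=4 t=6 v=6: → [1,12); WM=0
i=5 t=2 v=7: → [1,12); WM=3
i=6 t=6 v=7: → [1,12); WM=3
i=7 t=10 v=2: → [1,16); WM=7
i=8 t=6 v=4: DROP (t<7-0); WM=7
i=9 t=16 v=4: → [16,22); WM=13
i=10 t=17 v=6: → [16,23); WM=13
i=11 t=18 v=5: → [16,24); WM=15
i=12 t=20 v=7: → [16,26); WM=15
i=13 t=23 v=2: → [16,29); WM=20
i=14 t=23 v=3: → [16,29); WM=20

[1,16)=5 [16,29)=6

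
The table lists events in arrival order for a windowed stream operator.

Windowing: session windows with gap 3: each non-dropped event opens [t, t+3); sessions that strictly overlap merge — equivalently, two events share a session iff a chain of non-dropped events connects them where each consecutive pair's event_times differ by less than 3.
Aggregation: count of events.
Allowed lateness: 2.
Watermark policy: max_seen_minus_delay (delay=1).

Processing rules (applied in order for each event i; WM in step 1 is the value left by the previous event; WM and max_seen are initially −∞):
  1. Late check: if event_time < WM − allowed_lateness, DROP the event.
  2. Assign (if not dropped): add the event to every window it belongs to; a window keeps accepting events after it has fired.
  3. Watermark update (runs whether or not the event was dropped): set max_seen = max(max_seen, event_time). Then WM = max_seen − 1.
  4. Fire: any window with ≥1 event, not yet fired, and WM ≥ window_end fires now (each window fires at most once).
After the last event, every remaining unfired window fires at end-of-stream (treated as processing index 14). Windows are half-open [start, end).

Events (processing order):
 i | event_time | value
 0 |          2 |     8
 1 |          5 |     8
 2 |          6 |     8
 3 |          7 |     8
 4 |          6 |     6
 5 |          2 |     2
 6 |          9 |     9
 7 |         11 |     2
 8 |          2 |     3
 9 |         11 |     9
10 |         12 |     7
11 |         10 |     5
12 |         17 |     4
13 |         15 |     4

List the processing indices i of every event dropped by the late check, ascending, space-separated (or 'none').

i=0 t=2 v=8: → [2,5); WM=1
i=1 t=5 v=8: → [5,8); WM=4
i=2 t=6 v=8: → [5,9); WM=5
i=3 t=7 v=8: → [5,10); WM=6
i=4 t=6 v=6: → [5,10); WM=6
i=5 t=2 v=2: DROP (t<6-2); WM=6
i=6 t=9 v=9: → [5,12); WM=8
i=7 t=11 v=2: → [5,14); WM=10
i=8 t=2 v=3: DROP (t<10-2); WM=10
i=9 t=11 v=9: → [5,14); WM=10
i=10 t=12 v=7: → [5,15); WM=11
i=11 t=10 v=5: → [5,15); WM=11
i=12 t=17 v=4: → [17,20); WM=16
i=13 t=15 v=4: → [15,20); WM=16

5 8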